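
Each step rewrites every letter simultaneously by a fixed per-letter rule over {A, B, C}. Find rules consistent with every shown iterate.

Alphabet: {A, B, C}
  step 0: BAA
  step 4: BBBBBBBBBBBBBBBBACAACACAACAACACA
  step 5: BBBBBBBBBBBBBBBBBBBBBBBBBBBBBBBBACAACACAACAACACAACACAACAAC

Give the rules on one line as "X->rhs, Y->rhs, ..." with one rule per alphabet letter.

A->AC, B->BB, C->A

  step 4 ⇒ step 5: BBBBBBBBBBBBBBBBACAACACAACAACACA ⇒ BB·BB·BB·BB·BB·BB·BB·BB·BB·BB·BB·BB·BB·BB·BB·BB·AC·A·AC·AC·A·AC·A·AC·AC·A·AC·AC·A·AC·A·AC
    A ↦ AC
    B ↦ BB
    C ↦ A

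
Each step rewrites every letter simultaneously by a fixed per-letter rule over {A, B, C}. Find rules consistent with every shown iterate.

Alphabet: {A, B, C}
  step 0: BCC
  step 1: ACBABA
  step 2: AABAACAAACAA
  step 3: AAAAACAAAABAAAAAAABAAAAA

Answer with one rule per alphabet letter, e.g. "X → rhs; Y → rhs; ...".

A->AA, B->AC, C->BA

  step 2 ⇒ step 3: AABAACAAACAA ⇒ AA·AA·AC·AA·AA·BA·AA·AA·AA·BA·AA·AA
    A ↦ AA
    B ↦ AC
    C ↦ BA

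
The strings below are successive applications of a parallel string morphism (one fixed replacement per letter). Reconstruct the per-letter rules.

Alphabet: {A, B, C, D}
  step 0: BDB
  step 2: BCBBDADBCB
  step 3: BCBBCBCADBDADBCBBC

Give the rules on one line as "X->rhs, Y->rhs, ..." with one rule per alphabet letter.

  step 2 ⇒ step 3: BCBBDADBCB ⇒ BC·B·BC·BC·AD·BD·AD·BC·B·BC
    A ↦ BD
    B ↦ BC
    C ↦ B
    D ↦ AD

A->BD, B->BC, C->B, D->AD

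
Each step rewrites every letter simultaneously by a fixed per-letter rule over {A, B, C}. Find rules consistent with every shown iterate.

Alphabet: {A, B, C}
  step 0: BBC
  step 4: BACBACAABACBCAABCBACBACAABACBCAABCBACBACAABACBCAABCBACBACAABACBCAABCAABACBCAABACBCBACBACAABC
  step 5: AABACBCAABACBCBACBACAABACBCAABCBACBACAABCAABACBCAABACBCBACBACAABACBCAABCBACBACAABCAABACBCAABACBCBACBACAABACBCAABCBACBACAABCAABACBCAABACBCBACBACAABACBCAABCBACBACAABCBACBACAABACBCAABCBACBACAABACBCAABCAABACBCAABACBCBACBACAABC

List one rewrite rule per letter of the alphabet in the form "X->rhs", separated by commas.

  step 4 ⇒ step 5: BACBACAABACBCAABCBACBACAABACBCAABCBACBACAABACBCAABCBACBACAABACBCAABCAABACBCAABACBCBACBACAABC ⇒ AA·BAC·BC·AA·BAC·BC·BAC·BAC·AA·BAC·BC·AA·BC·BAC·BAC·AA·BC·AA·BAC·BC·AA·BAC·BC·BAC·BAC·AA·BAC·BC·AA·BC·BAC·BAC·AA·BC·AA·BAC·BC·AA·BAC·BC·BAC·BAC·AA·BAC·BC·AA·BC·BAC·BAC·AA·BC·AA·BAC·BC·AA·BAC·BC·BAC·BAC·AA·BAC·BC·AA·BC·BAC·BAC·AA·BC·BAC·BAC·AA·BAC·BC·AA·BC·BAC·BAC·AA·BAC·BC·AA·BC·AA·BAC·BC·AA·BAC·BC·BAC·BAC·AA·BC
    A ↦ BAC
    B ↦ AA
    C ↦ BC

A->BAC, B->AA, C->BC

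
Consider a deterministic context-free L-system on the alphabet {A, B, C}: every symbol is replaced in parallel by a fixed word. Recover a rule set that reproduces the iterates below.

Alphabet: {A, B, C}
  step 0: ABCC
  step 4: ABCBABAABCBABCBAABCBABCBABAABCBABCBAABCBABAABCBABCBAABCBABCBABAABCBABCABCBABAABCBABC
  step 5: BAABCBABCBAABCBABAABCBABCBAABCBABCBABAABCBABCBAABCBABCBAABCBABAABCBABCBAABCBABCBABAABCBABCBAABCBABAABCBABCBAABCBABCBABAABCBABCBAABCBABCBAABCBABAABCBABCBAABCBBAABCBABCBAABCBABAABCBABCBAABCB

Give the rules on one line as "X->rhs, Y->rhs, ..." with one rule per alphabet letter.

A->BA, B->ABC, C->B

  step 4 ⇒ step 5: ABCBABAABCBABCBAABCBABCBABAABCBABCBAABCBABAABCBABCBAABCBABCBABAABCBABCABCBABAABCBABC ⇒ BA·ABC·B·ABC·BA·ABC·BA·BA·ABC·B·ABC·BA·ABC·B·ABC·BA·BA·ABC·B·ABC·BA·ABC·B·ABC·BA·ABC·BA·BA·ABC·B·ABC·BA·ABC·B·ABC·BA·BA·ABC·B·ABC·BA·ABC·BA·BA·ABC·B·ABC·BA·ABC·B·ABC·BA·BA·ABC·B·ABC·BA·ABC·B·ABC·BA·ABC·BA·BA·ABC·B·ABC·BA·ABC·B·BA·ABC·B·ABC·BA·ABC·BA·BA·ABC·B·ABC·BA·ABC·B
    A ↦ BA
    B ↦ ABC
    C ↦ B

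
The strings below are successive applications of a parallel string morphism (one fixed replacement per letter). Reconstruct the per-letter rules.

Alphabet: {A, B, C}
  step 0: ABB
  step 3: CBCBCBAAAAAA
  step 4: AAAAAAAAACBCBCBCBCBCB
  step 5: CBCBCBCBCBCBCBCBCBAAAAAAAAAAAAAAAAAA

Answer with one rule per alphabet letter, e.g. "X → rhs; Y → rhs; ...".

A->CB, B->A, C->AA

  step 4 ⇒ step 5: AAAAAAAAACBCBCBCBCBCB ⇒ CB·CB·CB·CB·CB·CB·CB·CB·CB·AA·A·AA·A·AA·A·AA·A·AA·A·AA·A
    A ↦ CB
    B ↦ A
    C ↦ AA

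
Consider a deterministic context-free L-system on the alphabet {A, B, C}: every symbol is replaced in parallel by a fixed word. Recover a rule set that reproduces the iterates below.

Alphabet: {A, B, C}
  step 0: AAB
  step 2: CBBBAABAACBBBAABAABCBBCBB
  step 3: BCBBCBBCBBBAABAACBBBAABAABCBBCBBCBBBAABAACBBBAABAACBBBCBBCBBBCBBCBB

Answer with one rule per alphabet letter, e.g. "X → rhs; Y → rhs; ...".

  step 2 ⇒ step 3: CBBBAABAACBBBAABAABCBBCBB ⇒ B·CBB·CBB·CBB·BAA·BAA·CBB·BAA·BAA·B·CBB·CBB·CBB·BAA·BAA·CBB·BAA·BAA·CBB·B·CBB·CBB·B·CBB·CBB
    A ↦ BAA
    B ↦ CBB
    C ↦ B

A->BAA, B->CBB, C->B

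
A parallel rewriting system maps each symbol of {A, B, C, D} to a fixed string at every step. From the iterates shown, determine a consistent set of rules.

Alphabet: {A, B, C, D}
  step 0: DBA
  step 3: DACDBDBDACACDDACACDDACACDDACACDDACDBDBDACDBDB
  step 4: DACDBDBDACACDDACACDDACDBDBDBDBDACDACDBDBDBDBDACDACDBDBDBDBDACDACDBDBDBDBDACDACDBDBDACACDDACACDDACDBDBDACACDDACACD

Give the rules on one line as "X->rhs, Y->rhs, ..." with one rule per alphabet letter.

  step 3 ⇒ step 4: DACDBDBDACACDDACACDDACACDDACACDDACDBDBDACDBDB ⇒ DAC·D·BDB·DAC·ACD·DAC·ACD·DAC·D·BDB·D·BDB·DAC·DAC·D·BDB·D·BDB·DAC·DAC·D·BDB·D·BDB·DAC·DAC·D·BDB·D·BDB·DAC·DAC·D·BDB·DAC·ACD·DAC·ACD·DAC·D·BDB·DAC·ACD·DAC·ACD
    A ↦ D
    B ↦ ACD
    C ↦ BDB
    D ↦ DAC

A->D, B->ACD, C->BDB, D->DAC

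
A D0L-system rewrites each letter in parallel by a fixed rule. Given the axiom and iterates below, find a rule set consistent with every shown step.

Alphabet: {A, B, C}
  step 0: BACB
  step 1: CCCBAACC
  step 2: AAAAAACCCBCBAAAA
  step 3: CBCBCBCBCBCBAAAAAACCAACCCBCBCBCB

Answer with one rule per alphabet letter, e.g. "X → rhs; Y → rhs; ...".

A->CB, B->CC, C->AA

  step 2 ⇒ step 3: AAAAAACCCBCBAAAA ⇒ CB·CB·CB·CB·CB·CB·AA·AA·AA·CC·AA·CC·CB·CB·CB·CB
    A ↦ CB
    B ↦ CC
    C ↦ AA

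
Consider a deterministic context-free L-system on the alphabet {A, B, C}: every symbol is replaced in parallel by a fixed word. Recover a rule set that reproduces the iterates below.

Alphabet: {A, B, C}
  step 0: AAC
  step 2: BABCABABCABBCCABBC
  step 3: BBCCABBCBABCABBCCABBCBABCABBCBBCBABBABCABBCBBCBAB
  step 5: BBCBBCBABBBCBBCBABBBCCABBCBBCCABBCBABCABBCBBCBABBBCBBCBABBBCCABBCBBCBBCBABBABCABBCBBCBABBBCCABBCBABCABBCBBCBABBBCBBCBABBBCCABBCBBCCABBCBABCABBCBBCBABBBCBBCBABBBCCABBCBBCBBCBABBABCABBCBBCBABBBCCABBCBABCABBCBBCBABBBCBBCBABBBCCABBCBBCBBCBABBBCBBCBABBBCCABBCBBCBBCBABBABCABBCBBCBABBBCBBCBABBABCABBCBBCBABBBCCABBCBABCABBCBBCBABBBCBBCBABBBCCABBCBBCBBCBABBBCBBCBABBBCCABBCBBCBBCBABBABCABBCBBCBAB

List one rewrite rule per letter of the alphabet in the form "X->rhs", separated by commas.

A->CA, B->BBC, C->BAB

  step 2 ⇒ step 3: BABCABABCABBCCABBC ⇒ BBC·CA·BBC·BAB·CA·BBC·CA·BBC·BAB·CA·BBC·BBC·BAB·BAB·CA·BBC·BBC·BAB
    A ↦ CA
    B ↦ BBC
    C ↦ BAB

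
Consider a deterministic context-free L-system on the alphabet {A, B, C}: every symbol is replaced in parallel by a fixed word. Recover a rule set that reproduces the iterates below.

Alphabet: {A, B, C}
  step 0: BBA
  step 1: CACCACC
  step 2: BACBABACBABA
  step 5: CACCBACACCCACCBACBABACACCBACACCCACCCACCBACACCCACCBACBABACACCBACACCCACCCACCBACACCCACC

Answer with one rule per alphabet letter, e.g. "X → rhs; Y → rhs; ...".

A->C, B->CAC, C->BA

  step 1 ⇒ step 2: CACCACC ⇒ BA·C·BA·BA·C·BA·BA
    A ↦ C
    C ↦ BA
  step 0 ⇒ step 1: BBA ⇒ CAC·CAC·C
    B ↦ CAC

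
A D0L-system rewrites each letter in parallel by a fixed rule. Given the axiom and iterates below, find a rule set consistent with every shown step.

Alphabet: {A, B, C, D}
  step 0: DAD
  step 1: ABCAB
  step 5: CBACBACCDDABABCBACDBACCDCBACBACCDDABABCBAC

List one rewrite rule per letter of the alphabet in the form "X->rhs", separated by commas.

A->C, B->BAC, C->D, D->AB

  step 0 ⇒ step 1: DAD ⇒ AB·C·AB
    A ↦ C
    D ↦ AB
    B ↦ BAC  (constrained at step 1)
    C ↦ D  (constrained at step 1)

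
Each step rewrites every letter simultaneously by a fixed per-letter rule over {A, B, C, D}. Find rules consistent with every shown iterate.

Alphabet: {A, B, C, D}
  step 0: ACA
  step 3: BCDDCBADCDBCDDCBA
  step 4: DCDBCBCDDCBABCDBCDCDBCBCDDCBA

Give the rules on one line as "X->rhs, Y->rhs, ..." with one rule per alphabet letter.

  step 3 ⇒ step 4: BCDDCBADCDBCDDCBA ⇒ DC·D·BC·BC·D·DC·BA·BC·D·BC·DC·D·BC·BC·D·DC·BA
    A ↦ BA
    B ↦ DC
    C ↦ D
    D ↦ BC

A->BA, B->DC, C->D, D->BC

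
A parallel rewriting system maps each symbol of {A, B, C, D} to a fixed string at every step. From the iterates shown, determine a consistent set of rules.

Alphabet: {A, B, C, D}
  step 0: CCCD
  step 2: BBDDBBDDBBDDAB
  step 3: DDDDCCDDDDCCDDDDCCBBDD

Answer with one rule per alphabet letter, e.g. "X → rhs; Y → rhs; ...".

  step 2 ⇒ step 3: BBDDBBDDBBDDAB ⇒ DD·DD·C·C·DD·DD·C·C·DD·DD·C·C·BB·DD
    A ↦ BB
    B ↦ DD
    D ↦ C
    C ↦ AB  (constrained at step 0)

A->BB, B->DD, C->AB, D->C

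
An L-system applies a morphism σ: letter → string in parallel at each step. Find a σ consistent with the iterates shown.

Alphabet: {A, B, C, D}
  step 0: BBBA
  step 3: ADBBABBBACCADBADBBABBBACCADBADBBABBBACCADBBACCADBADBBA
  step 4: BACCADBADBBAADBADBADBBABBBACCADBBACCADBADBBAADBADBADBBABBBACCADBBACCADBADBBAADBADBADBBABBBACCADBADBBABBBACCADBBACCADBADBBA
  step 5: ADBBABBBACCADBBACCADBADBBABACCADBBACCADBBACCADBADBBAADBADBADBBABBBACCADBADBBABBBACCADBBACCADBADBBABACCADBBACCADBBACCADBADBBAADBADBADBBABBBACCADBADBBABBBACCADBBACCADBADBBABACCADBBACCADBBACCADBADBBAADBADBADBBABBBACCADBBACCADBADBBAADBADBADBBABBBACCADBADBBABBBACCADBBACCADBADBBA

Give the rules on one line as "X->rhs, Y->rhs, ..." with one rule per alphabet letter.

  step 4 ⇒ step 5: BACCADBADBBAADBADBADBBABBBACCADBBACCADBADBBAADBADBADBBABBBACCADBBACCADBADBBAADBADBADBBABBBACCADBADBBABBBACCADBBACCADBADBBA ⇒ ADB·BA·B·B·BA·CC·ADB·BA·CC·ADB·ADB·BA·BA·CC·ADB·BA·CC·ADB·BA·CC·ADB·ADB·BA·ADB·ADB·ADB·BA·B·B·BA·CC·ADB·ADB·BA·B·B·BA·CC·ADB·BA·CC·ADB·ADB·BA·BA·CC·ADB·BA·CC·ADB·BA·CC·ADB·ADB·BA·ADB·ADB·ADB·BA·B·B·BA·CC·ADB·ADB·BA·B·B·BA·CC·ADB·BA·CC·ADB·ADB·BA·BA·CC·ADB·BA·CC·ADB·BA·CC·ADB·ADB·BA·ADB·ADB·ADB·BA·B·B·BA·CC·ADB·BA·CC·ADB·ADB·BA·ADB·ADB·ADB·BA·B·B·BA·CC·ADB·ADB·BA·B·B·BA·CC·ADB·BA·CC·ADB·ADB·BA
    A ↦ BA
    B ↦ ADB
    C ↦ B
    D ↦ CC

A->BA, B->ADB, C->B, D->CC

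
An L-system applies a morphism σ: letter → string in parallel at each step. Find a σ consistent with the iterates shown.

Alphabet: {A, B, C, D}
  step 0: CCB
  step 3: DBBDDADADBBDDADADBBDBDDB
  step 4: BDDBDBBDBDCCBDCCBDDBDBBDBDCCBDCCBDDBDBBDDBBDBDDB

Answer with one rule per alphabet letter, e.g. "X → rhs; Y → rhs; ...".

  step 3 ⇒ step 4: DBBDDADADBBDDADADBBDBDDB ⇒ BD·DB·DB·BD·BD·CC·BD·CC·BD·DB·DB·BD·BD·CC·BD·CC·BD·DB·DB·BD·DB·BD·BD·DB
    A ↦ CC
    B ↦ DB
    D ↦ BD
    C ↦ DA  (constrained at step 0)

A->CC, B->DB, C->DA, D->BD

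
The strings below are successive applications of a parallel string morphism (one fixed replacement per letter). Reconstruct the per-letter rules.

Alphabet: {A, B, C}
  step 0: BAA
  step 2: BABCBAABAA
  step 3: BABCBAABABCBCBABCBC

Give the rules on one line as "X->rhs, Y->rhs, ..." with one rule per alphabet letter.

  step 2 ⇒ step 3: BABCBAABAA ⇒ BA·BC·BA·A·BA·BC·BC·BA·BC·BC
    A ↦ BC
    B ↦ BA
    C ↦ A

A->BC, B->BA, C->A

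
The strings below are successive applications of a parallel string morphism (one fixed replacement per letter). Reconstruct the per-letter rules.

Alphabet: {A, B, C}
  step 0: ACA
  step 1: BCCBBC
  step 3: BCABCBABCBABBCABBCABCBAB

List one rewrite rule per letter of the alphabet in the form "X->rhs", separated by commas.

A->BC, B->AB, C->CB

  step 0 ⇒ step 1: ACA ⇒ BC·CB·BC
    A ↦ BC
    C ↦ CB
    B ↦ AB  (constrained at step 1)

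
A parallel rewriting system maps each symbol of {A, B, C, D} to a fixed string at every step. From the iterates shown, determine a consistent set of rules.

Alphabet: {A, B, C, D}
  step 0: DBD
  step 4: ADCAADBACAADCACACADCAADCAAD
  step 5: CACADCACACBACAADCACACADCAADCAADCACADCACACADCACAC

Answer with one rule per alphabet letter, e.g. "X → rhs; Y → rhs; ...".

  step 4 ⇒ step 5: ADCAADBACAADCACACADCAADCAAD ⇒ CA·C·AD·CA·CA·C·BA·CA·AD·CA·CA·C·AD·CA·AD·CA·AD·CA·C·AD·CA·CA·C·AD·CA·CA·C
    A ↦ CA
    B ↦ BA
    C ↦ AD
    D ↦ C

A->CA, B->BA, C->AD, D->C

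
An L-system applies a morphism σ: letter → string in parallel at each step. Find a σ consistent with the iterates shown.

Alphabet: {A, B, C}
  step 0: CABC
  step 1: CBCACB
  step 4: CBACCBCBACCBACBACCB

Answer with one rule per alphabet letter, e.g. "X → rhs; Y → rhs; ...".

  step 0 ⇒ step 1: CABC ⇒ CB·C·A·CB
    A ↦ C
    B ↦ A
    C ↦ CB

A->C, B->A, C->CB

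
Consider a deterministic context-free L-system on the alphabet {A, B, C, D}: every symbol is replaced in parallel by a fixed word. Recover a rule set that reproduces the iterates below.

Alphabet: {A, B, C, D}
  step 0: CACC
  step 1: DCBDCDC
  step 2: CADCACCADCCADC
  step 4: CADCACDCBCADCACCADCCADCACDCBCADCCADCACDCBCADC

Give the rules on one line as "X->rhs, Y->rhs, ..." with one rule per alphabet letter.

A->B, B->AC, C->DC, D->CA

  step 1 ⇒ step 2: DCBDCDC ⇒ CA·DC·AC·CA·DC·CA·DC
    B ↦ AC
    C ↦ DC
    D ↦ CA
  step 0 ⇒ step 1: CACC ⇒ DC·B·DC·DC
    A ↦ B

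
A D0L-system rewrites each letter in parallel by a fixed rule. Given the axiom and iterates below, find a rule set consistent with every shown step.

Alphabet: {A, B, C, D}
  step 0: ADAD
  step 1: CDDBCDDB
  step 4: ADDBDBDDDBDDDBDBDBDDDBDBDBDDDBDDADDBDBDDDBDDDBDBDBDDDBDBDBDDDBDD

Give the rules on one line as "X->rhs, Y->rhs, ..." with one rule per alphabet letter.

A->CD, B->DD, C->AD, D->DB

  step 0 ⇒ step 1: ADAD ⇒ CD·DB·CD·DB
    A ↦ CD
    D ↦ DB
    B ↦ DD  (constrained at step 1)
    C ↦ AD  (constrained at step 1)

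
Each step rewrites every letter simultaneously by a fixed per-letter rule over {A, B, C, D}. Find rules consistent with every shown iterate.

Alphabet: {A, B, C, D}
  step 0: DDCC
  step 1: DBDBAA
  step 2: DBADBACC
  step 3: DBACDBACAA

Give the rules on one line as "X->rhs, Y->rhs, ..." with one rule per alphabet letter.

A->C, B->A, C->A, D->DB

  step 2 ⇒ step 3: DBADBACC ⇒ DB·A·C·DB·A·C·A·A
    A ↦ C
    B ↦ A
    C ↦ A
    D ↦ DB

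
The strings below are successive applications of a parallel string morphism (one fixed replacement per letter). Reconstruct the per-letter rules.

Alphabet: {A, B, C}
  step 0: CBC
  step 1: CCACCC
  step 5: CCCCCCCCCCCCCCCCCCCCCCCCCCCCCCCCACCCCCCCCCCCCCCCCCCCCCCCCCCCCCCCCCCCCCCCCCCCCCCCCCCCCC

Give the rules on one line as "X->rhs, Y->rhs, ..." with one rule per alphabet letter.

  step 0 ⇒ step 1: CBC ⇒ CC·AC·CC
    B ↦ AC
    C ↦ CC
    A ↦ B  (constrained at step 1)

A->B, B->AC, C->CC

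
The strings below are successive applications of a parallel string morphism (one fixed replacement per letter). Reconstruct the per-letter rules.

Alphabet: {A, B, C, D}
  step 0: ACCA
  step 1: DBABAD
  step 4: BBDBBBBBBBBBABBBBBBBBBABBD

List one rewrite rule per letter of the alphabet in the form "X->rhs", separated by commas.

  step 0 ⇒ step 1: ACCA ⇒ D·BA·BA·D
    A ↦ D
    C ↦ BA
    B ↦ BB  (constrained at step 1)
    D ↦ C  (constrained at step 1)

A->D, B->BB, C->BA, D->C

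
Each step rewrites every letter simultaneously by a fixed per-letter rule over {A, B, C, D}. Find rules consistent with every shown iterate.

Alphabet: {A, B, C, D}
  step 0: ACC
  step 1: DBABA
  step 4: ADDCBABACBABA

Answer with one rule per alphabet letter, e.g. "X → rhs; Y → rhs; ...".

A->D, B->AD, C->BA, D->C

  step 0 ⇒ step 1: ACC ⇒ D·BA·BA
    A ↦ D
    C ↦ BA
    B ↦ AD  (constrained at step 1)
    D ↦ C  (constrained at step 1)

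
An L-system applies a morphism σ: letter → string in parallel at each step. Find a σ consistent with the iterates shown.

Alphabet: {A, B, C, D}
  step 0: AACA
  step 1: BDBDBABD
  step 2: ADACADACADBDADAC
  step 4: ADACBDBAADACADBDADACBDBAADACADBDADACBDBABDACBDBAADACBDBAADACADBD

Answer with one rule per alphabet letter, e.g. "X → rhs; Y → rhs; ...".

  step 1 ⇒ step 2: BDBDBABD ⇒ AD·AC·AD·AC·AD·BD·AD·AC
    A ↦ BD
    B ↦ AD
    D ↦ AC
  step 0 ⇒ step 1: AACA ⇒ BD·BD·BA·BD
    C ↦ BA

A->BD, B->AD, C->BA, D->AC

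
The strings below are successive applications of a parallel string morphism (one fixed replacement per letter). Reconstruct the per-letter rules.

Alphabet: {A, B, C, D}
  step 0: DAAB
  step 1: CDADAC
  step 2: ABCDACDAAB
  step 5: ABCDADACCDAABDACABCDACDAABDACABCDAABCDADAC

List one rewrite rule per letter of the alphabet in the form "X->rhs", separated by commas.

A->DA, B->C, C->AB, D->C

  step 1 ⇒ step 2: CDADAC ⇒ AB·C·DA·C·DA·AB
    A ↦ DA
    C ↦ AB
    D ↦ C
  step 0 ⇒ step 1: DAAB ⇒ C·DA·DA·C
    B ↦ C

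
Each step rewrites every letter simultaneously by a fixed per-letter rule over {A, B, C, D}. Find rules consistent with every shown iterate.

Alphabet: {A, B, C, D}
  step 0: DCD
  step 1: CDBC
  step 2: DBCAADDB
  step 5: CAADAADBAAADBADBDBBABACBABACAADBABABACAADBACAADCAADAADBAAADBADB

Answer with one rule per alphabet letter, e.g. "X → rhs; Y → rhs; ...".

A->BA, B->AAD, C->DB, D->C

  step 1 ⇒ step 2: CDBC ⇒ DB·C·AAD·DB
    B ↦ AAD
    C ↦ DB
    D ↦ C
    A ↦ BA  (constrained at step 2)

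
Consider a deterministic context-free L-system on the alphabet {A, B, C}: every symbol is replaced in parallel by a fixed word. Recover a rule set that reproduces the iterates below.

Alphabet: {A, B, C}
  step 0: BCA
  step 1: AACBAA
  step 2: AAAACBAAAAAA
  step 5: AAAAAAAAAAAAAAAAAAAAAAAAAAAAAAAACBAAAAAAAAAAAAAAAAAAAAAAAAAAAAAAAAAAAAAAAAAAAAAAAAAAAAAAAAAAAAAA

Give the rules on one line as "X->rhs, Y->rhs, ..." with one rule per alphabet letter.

A->AA, B->AA, C->CB

  step 1 ⇒ step 2: AACBAA ⇒ AA·AA·CB·AA·AA·AA
    A ↦ AA
    B ↦ AA
    C ↦ CB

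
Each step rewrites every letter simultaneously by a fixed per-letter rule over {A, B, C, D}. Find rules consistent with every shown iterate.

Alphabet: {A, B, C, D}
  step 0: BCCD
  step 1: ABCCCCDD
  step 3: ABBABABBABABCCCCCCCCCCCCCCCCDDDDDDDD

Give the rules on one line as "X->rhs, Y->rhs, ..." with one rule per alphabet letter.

  step 0 ⇒ step 1: BCCD ⇒ AB·CC·CC·DD
    B ↦ AB
    C ↦ CC
    D ↦ DD
    A ↦ BAB  (constrained at step 1)

A->BAB, B->AB, C->CC, D->DD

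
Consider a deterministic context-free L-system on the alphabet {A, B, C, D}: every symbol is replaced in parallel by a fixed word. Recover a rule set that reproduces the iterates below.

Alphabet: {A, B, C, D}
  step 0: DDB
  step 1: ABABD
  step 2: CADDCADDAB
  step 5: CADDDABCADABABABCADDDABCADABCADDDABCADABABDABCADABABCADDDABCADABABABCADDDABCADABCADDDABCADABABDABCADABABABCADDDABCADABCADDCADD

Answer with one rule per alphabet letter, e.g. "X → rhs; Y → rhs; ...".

  step 1 ⇒ step 2: ABABD ⇒ CAD·D·CAD·D·AB
    A ↦ CAD
    B ↦ D
    D ↦ AB
    C ↦ DAB  (constrained at step 2)

A->CAD, B->D, C->DAB, D->AB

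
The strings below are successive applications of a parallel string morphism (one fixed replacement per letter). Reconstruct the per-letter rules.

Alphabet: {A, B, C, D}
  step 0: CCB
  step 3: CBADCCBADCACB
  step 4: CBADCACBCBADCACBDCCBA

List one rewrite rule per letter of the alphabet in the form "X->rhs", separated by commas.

A->DC, B->A, C->CB, D->A

  step 3 ⇒ step 4: CBADCCBADCACB ⇒ CB·A·DC·A·CB·CB·A·DC·A·CB·DC·CB·A
    A ↦ DC
    B ↦ A
    C ↦ CB
    D ↦ A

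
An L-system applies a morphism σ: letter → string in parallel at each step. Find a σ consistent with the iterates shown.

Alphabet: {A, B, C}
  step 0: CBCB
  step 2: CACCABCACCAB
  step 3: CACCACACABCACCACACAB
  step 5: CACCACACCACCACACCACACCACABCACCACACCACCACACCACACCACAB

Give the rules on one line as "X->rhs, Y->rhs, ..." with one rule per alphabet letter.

A->C, B->AB, C->CA

  step 2 ⇒ step 3: CACCABCACCAB ⇒ CA·C·CA·CA·C·AB·CA·C·CA·CA·C·AB
    A ↦ C
    B ↦ AB
    C ↦ CA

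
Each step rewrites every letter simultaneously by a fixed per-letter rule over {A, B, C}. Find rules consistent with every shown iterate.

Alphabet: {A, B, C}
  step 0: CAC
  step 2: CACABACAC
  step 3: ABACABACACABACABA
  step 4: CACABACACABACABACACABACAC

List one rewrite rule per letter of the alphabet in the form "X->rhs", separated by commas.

  step 3 ⇒ step 4: ABACABACACABACABA ⇒ C·A·C·ABA·C·A·C·ABA·C·ABA·C·A·C·ABA·C·A·C
    A ↦ C
    B ↦ A
    C ↦ ABA

A->C, B->A, C->ABA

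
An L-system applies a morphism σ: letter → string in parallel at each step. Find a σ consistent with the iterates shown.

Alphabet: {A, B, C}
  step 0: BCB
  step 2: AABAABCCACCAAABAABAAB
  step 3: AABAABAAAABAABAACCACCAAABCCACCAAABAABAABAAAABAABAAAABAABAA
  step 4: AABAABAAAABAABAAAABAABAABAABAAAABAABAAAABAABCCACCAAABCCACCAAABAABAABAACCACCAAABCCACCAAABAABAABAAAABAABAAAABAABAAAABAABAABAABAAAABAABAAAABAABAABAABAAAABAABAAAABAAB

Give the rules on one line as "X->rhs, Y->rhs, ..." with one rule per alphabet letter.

  step 3 ⇒ step 4: AABAABAAAABAABAACCACCAAABCCACCAAABAABAABAAAABAABAAAABAABAA ⇒ AAB·AAB·AA·AAB·AAB·AA·AAB·AAB·AAB·AAB·AA·AAB·AAB·AA·AAB·AAB·CCA·CCA·AAB·CCA·CCA·AAB·AAB·AAB·AA·CCA·CCA·AAB·CCA·CCA·AAB·AAB·AAB·AA·AAB·AAB·AA·AAB·AAB·AA·AAB·AAB·AAB·AAB·AA·AAB·AAB·AA·AAB·AAB·AAB·AAB·AA·AAB·AAB·AA·AAB·AAB
    A ↦ AAB
    B ↦ AA
    C ↦ CCA

A->AAB, B->AA, C->CCA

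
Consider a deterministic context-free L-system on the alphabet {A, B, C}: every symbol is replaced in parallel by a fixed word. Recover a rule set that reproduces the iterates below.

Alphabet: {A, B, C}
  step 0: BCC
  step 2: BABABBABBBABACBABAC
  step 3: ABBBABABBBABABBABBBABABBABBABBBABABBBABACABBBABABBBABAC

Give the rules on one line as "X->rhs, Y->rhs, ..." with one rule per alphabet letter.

  step 2 ⇒ step 3: BABABBABBBABACBABAC ⇒ ABB·BAB·ABB·BAB·ABB·ABB·BAB·ABB·ABB·ABB·BAB·ABB·BAB·AC·ABB·BAB·ABB·BAB·AC
    A ↦ BAB
    B ↦ ABB
    C ↦ AC

A->BAB, B->ABB, C->AC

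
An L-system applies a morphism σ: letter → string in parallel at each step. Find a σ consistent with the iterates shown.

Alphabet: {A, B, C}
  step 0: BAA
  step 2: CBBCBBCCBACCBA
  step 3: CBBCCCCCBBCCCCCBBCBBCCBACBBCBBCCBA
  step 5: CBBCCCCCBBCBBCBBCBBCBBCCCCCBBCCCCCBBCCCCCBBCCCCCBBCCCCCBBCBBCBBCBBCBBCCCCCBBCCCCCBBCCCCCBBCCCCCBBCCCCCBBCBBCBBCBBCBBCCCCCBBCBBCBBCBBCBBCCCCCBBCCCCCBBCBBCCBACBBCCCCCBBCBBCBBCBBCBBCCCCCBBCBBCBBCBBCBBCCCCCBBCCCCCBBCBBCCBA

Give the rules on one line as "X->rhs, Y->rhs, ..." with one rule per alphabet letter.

A->BA, B->CC, C->CBB

  step 2 ⇒ step 3: CBBCBBCCBACCBA ⇒ CBB·CC·CC·CBB·CC·CC·CBB·CBB·CC·BA·CBB·CBB·CC·BA
    A ↦ BA
    B ↦ CC
    C ↦ CBB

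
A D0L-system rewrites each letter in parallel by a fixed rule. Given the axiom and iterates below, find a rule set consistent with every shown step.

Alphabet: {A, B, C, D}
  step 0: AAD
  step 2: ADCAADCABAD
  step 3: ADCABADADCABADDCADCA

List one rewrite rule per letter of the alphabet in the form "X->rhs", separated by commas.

  step 2 ⇒ step 3: ADCAADCABAD ⇒ AD·CA·B·AD·AD·CA·B·AD·DC·AD·CA
    A ↦ AD
    B ↦ DC
    C ↦ B
    D ↦ CA

A->AD, B->DC, C->B, D->CA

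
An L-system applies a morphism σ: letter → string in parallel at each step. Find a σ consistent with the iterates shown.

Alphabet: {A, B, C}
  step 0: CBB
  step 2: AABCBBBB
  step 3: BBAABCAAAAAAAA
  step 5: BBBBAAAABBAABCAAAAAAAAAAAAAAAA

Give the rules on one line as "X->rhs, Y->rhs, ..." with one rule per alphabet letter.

A->B, B->AA, C->BC

  step 2 ⇒ step 3: AABCBBBB ⇒ B·B·AA·BC·AA·AA·AA·AA
    A ↦ B
    B ↦ AA
    C ↦ BC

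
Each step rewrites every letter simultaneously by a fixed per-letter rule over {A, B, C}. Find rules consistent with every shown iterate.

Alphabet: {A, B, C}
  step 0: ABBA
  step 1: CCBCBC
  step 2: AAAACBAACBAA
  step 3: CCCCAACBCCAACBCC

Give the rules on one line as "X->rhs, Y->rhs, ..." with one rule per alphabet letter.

A->C, B->CB, C->AA

  step 2 ⇒ step 3: AAAACBAACBAA ⇒ C·C·C·C·AA·CB·C·C·AA·CB·C·C
    A ↦ C
    B ↦ CB
    C ↦ AA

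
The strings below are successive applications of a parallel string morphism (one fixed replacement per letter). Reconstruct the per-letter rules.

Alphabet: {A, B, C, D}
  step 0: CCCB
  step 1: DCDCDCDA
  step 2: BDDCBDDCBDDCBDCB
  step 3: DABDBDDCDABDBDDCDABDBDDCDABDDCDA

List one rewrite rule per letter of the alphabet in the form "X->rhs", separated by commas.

  step 2 ⇒ step 3: BDDCBDDCBDDCBDCB ⇒ DA·BD·BD·DC·DA·BD·BD·DC·DA·BD·BD·DC·DA·BD·DC·DA
    B ↦ DA
    C ↦ DC
    D ↦ BD
  step 1 ⇒ step 2: DCDCDCDA ⇒ BD·DC·BD·DC·BD·DC·BD·CB
    A ↦ CB

A->CB, B->DA, C->DC, D->BD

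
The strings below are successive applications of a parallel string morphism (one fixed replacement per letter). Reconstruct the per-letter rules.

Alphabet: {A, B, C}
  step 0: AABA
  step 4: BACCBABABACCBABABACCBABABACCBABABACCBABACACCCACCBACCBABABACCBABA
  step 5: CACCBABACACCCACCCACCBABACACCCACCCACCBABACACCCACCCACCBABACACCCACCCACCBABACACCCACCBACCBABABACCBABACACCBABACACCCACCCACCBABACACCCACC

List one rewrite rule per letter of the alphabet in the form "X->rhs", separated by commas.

  step 4 ⇒ step 5: BACCBABABACCBABABACCBABABACCBABABACCBABACACCCACCBACCBABABACCBABA ⇒ CA·CC·BA·BA·CA·CC·CA·CC·CA·CC·BA·BA·CA·CC·CA·CC·CA·CC·BA·BA·CA·CC·CA·CC·CA·CC·BA·BA·CA·CC·CA·CC·CA·CC·BA·BA·CA·CC·CA·CC·BA·CC·BA·BA·BA·CC·BA·BA·CA·CC·BA·BA·CA·CC·CA·CC·CA·CC·BA·BA·CA·CC·CA·CC
    A ↦ CC
    B ↦ CA
    C ↦ BA

A->CC, B->CA, C->BA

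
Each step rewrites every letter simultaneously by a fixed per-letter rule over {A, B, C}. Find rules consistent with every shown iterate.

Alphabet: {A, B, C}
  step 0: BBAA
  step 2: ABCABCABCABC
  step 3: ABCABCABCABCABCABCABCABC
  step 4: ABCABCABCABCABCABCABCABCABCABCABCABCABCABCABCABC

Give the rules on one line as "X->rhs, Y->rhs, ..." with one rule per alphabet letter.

A->AB, B->C, C->ABC

  step 3 ⇒ step 4: ABCABCABCABCABCABCABCABC ⇒ AB·C·ABC·AB·C·ABC·AB·C·ABC·AB·C·ABC·AB·C·ABC·AB·C·ABC·AB·C·ABC·AB·C·ABC
    A ↦ AB
    B ↦ C
    C ↦ ABC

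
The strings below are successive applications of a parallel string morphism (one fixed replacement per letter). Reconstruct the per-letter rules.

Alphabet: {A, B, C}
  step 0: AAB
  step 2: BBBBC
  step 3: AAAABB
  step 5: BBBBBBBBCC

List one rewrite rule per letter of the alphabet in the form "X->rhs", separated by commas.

A->C, B->A, C->BB

  step 2 ⇒ step 3: BBBBC ⇒ A·A·A·A·BB
    B ↦ A
    C ↦ BB
    A ↦ C  (constrained at step 0)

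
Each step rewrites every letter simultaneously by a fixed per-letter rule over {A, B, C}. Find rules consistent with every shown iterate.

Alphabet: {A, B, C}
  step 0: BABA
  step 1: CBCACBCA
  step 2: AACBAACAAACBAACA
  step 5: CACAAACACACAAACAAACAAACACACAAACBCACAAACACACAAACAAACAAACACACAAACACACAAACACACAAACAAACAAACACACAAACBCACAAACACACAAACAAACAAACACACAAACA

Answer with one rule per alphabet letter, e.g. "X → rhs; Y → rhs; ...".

A->CA, B->CB, C->AA

  step 1 ⇒ step 2: CBCACBCA ⇒ AA·CB·AA·CA·AA·CB·AA·CA
    A ↦ CA
    B ↦ CB
    C ↦ AA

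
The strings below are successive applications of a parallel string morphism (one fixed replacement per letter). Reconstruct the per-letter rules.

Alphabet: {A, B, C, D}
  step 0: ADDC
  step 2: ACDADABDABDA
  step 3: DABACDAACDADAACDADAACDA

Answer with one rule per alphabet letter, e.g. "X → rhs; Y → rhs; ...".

  step 2 ⇒ step 3: ACDADABDABDA ⇒ DA·B·AC·DA·AC·DA·DA·AC·DA·DA·AC·DA
    A ↦ DA
    B ↦ DA
    C ↦ B
    D ↦ AC

A->DA, B->DA, C->B, D->AC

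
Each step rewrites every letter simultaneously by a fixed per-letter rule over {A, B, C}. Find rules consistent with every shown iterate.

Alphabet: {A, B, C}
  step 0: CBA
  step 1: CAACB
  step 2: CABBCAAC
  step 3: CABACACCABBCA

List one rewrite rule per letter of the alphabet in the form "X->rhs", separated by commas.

A->B, B->AC, C->CA

  step 2 ⇒ step 3: CABBCAAC ⇒ CA·B·AC·AC·CA·B·B·CA
    A ↦ B
    B ↦ AC
    C ↦ CA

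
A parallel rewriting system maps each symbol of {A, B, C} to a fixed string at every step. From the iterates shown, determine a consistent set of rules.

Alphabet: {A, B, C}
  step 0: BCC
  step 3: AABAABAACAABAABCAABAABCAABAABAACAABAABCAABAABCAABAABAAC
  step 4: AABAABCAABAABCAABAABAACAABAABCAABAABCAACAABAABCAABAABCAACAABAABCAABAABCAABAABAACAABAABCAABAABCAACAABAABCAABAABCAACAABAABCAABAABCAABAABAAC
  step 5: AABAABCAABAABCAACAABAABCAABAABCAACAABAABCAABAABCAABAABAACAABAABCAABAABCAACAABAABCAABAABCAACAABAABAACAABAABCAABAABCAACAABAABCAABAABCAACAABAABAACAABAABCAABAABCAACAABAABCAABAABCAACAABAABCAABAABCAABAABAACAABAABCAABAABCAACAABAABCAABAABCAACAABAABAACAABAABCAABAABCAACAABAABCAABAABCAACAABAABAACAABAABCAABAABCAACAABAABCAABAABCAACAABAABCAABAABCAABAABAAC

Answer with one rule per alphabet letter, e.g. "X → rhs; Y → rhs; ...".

  step 4 ⇒ step 5: AABAABCAABAABCAABAABAACAABAABCAABAABCAACAABAABCAABAABCAACAABAABCAABAABCAABAABAACAABAABCAABAABCAACAABAABCAABAABCAACAABAABCAABAABCAABAABAAC ⇒ AAB·AAB·C·AAB·AAB·C·AAC·AAB·AAB·C·AAB·AAB·C·AAC·AAB·AAB·C·AAB·AAB·C·AAB·AAB·AAC·AAB·AAB·C·AAB·AAB·C·AAC·AAB·AAB·C·AAB·AAB·C·AAC·AAB·AAB·AAC·AAB·AAB·C·AAB·AAB·C·AAC·AAB·AAB·C·AAB·AAB·C·AAC·AAB·AAB·AAC·AAB·AAB·C·AAB·AAB·C·AAC·AAB·AAB·C·AAB·AAB·C·AAC·AAB·AAB·C·AAB·AAB·C·AAB·AAB·AAC·AAB·AAB·C·AAB·AAB·C·AAC·AAB·AAB·C·AAB·AAB·C·AAC·AAB·AAB·AAC·AAB·AAB·C·AAB·AAB·C·AAC·AAB·AAB·C·AAB·AAB·C·AAC·AAB·AAB·AAC·AAB·AAB·C·AAB·AAB·C·AAC·AAB·AAB·C·AAB·AAB·C·AAC·AAB·AAB·C·AAB·AAB·C·AAB·AAB·AAC
    A ↦ AAB
    B ↦ C
    C ↦ AAC

A->AAB, B->C, C->AAC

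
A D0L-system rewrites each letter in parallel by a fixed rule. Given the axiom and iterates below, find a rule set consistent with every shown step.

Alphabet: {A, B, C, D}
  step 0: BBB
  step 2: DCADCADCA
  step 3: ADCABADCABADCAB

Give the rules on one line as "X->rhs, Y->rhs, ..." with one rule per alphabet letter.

  step 2 ⇒ step 3: DCADCADCA ⇒ A·DC·AB·A·DC·AB·A·DC·AB
    A ↦ AB
    C ↦ DC
    D ↦ A
    B ↦ CD  (constrained at step 0)

A->AB, B->CD, C->DC, D->A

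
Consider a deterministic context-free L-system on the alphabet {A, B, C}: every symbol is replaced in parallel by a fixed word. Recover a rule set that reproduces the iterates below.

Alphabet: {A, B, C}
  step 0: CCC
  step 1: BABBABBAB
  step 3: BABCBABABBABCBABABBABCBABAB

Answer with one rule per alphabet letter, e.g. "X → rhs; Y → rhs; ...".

  step 0 ⇒ step 1: CCC ⇒ BAB·BAB·BAB
    C ↦ BAB
    A ↦ BA  (constrained at step 1)
    B ↦ C  (constrained at step 1)

A->BA, B->C, C->BAB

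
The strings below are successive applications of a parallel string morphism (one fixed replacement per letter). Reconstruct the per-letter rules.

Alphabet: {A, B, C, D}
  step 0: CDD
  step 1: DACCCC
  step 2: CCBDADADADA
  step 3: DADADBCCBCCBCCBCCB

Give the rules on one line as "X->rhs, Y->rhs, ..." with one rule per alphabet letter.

A->B, B->DB, C->DA, D->CC

  step 2 ⇒ step 3: CCBDADADADA ⇒ DA·DA·DB·CC·B·CC·B·CC·B·CC·B
    A ↦ B
    B ↦ DB
    C ↦ DA
    D ↦ CC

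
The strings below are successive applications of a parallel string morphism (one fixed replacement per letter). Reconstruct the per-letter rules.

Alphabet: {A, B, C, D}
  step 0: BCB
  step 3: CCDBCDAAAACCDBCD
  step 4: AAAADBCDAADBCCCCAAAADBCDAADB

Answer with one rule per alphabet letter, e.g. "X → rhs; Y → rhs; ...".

  step 3 ⇒ step 4: CCDBCDAAAACCDBCD ⇒ AA·AA·DB·CD·AA·DB·C·C·C·C·AA·AA·DB·CD·AA·DB
    A ↦ C
    B ↦ CD
    C ↦ AA
    D ↦ DB

A->C, B->CD, C->AA, D->DB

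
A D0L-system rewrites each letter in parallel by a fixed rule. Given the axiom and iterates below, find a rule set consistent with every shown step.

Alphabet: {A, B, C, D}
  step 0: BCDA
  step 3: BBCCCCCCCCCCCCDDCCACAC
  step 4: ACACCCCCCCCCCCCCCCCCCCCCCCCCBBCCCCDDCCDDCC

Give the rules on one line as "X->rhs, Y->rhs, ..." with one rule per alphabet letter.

A->DD, B->AC, C->CC, D->B

  step 3 ⇒ step 4: BBCCCCCCCCCCCCDDCCACAC ⇒ AC·AC·CC·CC·CC·CC·CC·CC·CC·CC·CC·CC·CC·CC·B·B·CC·CC·DD·CC·DD·CC
    A ↦ DD
    B ↦ AC
    C ↦ CC
    D ↦ B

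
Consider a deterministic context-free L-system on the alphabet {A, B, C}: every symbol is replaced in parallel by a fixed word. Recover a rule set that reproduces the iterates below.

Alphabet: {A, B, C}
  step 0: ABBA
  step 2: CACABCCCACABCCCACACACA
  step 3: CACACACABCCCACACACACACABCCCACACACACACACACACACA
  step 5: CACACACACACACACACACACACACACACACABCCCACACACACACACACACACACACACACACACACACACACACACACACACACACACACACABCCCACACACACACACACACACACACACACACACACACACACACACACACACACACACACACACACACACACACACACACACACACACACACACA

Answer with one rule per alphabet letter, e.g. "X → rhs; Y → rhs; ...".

  step 2 ⇒ step 3: CACABCCCACABCCCACACACA ⇒ CA·CA·CA·CA·BCC·CA·CA·CA·CA·CA·CA·BCC·CA·CA·CA·CA·CA·CA·CA·CA·CA·CA
    A ↦ CA
    B ↦ BCC
    C ↦ CA

A->CA, B->BCC, C->CA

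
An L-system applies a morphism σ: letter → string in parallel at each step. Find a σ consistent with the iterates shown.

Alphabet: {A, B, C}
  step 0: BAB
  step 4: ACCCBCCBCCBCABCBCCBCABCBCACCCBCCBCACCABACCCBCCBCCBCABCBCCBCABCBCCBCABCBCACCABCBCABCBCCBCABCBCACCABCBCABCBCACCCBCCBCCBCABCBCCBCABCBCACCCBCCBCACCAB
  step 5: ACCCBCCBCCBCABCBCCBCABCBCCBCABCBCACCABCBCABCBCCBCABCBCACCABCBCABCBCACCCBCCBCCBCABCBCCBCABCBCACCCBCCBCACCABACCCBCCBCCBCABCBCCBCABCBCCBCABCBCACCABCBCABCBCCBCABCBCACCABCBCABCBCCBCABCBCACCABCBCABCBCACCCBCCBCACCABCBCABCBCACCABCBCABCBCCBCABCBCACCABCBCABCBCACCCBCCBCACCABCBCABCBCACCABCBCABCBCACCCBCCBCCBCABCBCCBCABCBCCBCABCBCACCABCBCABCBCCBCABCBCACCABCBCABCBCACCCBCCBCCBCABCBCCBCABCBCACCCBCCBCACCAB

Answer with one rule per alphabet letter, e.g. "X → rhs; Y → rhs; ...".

A->ACC, B->AB, C->CBC

  step 4 ⇒ step 5: ACCCBCCBCCBCABCBCCBCABCBCACCCBCCBCACCABACCCBCCBCCBCABCBCCBCABCBCCBCABCBCACCABCBCABCBCCBCABCBCACCABCBCABCBCACCCBCCBCCBCABCBCCBCABCBCACCCBCCBCACCAB ⇒ ACC·CBC·CBC·CBC·AB·CBC·CBC·AB·CBC·CBC·AB·CBC·ACC·AB·CBC·AB·CBC·CBC·AB·CBC·ACC·AB·CBC·AB·CBC·ACC·CBC·CBC·CBC·AB·CBC·CBC·AB·CBC·ACC·CBC·CBC·ACC·AB·ACC·CBC·CBC·CBC·AB·CBC·CBC·AB·CBC·CBC·AB·CBC·ACC·AB·CBC·AB·CBC·CBC·AB·CBC·ACC·AB·CBC·AB·CBC·CBC·AB·CBC·ACC·AB·CBC·AB·CBC·ACC·CBC·CBC·ACC·AB·CBC·AB·CBC·ACC·AB·CBC·AB·CBC·CBC·AB·CBC·ACC·AB·CBC·AB·CBC·ACC·CBC·CBC·ACC·AB·CBC·AB·CBC·ACC·AB·CBC·AB·CBC·ACC·CBC·CBC·CBC·AB·CBC·CBC·AB·CBC·CBC·AB·CBC·ACC·AB·CBC·AB·CBC·CBC·AB·CBC·ACC·AB·CBC·AB·CBC·ACC·CBC·CBC·CBC·AB·CBC·CBC·AB·CBC·ACC·CBC·CBC·ACC·AB
    A ↦ ACC
    B ↦ AB
    C ↦ CBC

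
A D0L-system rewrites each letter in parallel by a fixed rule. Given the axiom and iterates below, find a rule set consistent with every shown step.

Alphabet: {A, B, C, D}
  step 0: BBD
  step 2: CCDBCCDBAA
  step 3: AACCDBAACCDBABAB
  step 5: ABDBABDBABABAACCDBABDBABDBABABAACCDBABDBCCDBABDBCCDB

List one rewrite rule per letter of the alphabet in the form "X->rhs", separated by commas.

A->AB, B->DB, C->A, D->CC

  step 2 ⇒ step 3: CCDBCCDBAA ⇒ A·A·CC·DB·A·A·CC·DB·AB·AB
    A ↦ AB
    B ↦ DB
    C ↦ A
    D ↦ CC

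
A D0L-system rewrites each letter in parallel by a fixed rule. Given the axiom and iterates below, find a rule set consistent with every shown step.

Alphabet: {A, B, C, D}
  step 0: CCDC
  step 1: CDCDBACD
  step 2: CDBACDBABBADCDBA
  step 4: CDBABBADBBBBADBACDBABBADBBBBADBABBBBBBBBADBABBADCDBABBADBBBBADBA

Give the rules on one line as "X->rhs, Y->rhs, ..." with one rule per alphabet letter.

A->AD, B->BB, C->CD, D->BA

  step 1 ⇒ step 2: CDCDBACD ⇒ CD·BA·CD·BA·BB·AD·CD·BA
    A ↦ AD
    B ↦ BB
    C ↦ CD
    D ↦ BA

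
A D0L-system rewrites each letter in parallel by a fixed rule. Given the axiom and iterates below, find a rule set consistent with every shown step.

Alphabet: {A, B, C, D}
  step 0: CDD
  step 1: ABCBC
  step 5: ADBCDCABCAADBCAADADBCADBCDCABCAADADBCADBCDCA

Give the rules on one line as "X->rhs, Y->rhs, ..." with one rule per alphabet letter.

  step 0 ⇒ step 1: CDD ⇒ A·BC·BC
    C ↦ A
    D ↦ BC
    A ↦ AD  (constrained at step 1)
    B ↦ DC  (constrained at step 1)

A->AD, B->DC, C->A, D->BC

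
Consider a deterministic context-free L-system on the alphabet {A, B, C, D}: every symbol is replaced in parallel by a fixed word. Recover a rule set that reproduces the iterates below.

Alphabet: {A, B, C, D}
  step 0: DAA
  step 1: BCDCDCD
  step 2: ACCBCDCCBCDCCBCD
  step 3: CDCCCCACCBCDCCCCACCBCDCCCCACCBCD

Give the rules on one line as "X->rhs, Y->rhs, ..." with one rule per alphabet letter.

  step 2 ⇒ step 3: ACCBCDCCBCDCCBCD ⇒ CD·CC·CC·A·CC·BCD·CC·CC·A·CC·BCD·CC·CC·A·CC·BCD
    A ↦ CD
    B ↦ A
    C ↦ CC
    D ↦ BCD

A->CD, B->A, C->CC, D->BCD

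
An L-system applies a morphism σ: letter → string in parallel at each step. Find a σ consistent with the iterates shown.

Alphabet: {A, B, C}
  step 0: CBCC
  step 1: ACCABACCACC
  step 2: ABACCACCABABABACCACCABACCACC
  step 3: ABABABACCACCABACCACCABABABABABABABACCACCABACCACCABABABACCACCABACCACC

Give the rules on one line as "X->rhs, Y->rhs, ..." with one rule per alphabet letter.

A->AB, B->AB, C->ACC

  step 2 ⇒ step 3: ABACCACCABABABACCACCABACCACC ⇒ AB·AB·AB·ACC·ACC·AB·ACC·ACC·AB·AB·AB·AB·AB·AB·AB·ACC·ACC·AB·ACC·ACC·AB·AB·AB·ACC·ACC·AB·ACC·ACC
    A ↦ AB
    B ↦ AB
    C ↦ ACC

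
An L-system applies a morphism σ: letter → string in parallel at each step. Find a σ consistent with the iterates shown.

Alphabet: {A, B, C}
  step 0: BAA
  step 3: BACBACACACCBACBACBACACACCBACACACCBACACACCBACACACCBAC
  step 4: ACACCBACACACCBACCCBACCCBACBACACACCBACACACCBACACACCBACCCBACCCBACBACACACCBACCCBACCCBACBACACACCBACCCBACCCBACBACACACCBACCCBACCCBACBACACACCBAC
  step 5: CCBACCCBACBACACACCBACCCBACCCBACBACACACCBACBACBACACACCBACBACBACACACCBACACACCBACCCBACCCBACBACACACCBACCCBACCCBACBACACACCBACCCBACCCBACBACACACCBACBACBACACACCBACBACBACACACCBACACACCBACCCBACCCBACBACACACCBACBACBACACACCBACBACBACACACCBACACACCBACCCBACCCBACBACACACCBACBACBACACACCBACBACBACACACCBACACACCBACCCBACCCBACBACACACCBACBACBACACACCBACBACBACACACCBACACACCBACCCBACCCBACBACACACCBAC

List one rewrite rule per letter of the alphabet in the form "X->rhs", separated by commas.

A->CC, B->ACA, C->BAC

  step 4 ⇒ step 5: ACACCBACACACCBACCCBACCCBACBACACACCBACACACCBACACACCBACCCBACCCBACBACACACCBACCCBACCCBACBACACACCBACCCBACCCBACBACACACCBACCCBACCCBACBACACACCBAC ⇒ CC·BAC·CC·BAC·BAC·ACA·CC·BAC·CC·BAC·CC·BAC·BAC·ACA·CC·BAC·BAC·BAC·ACA·CC·BAC·BAC·BAC·ACA·CC·BAC·ACA·CC·BAC·CC·BAC·CC·BAC·BAC·ACA·CC·BAC·CC·BAC·CC·BAC·BAC·ACA·CC·BAC·CC·BAC·CC·BAC·BAC·ACA·CC·BAC·BAC·BAC·ACA·CC·BAC·BAC·BAC·ACA·CC·BAC·ACA·CC·BAC·CC·BAC·CC·BAC·BAC·ACA·CC·BAC·BAC·BAC·ACA·CC·BAC·BAC·BAC·ACA·CC·BAC·ACA·CC·BAC·CC·BAC·CC·BAC·BAC·ACA·CC·BAC·BAC·BAC·ACA·CC·BAC·BAC·BAC·ACA·CC·BAC·ACA·CC·BAC·CC·BAC·CC·BAC·BAC·ACA·CC·BAC·BAC·BAC·ACA·CC·BAC·BAC·BAC·ACA·CC·BAC·ACA·CC·BAC·CC·BAC·CC·BAC·BAC·ACA·CC·BAC
    A ↦ CC
    B ↦ ACA
    C ↦ BAC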